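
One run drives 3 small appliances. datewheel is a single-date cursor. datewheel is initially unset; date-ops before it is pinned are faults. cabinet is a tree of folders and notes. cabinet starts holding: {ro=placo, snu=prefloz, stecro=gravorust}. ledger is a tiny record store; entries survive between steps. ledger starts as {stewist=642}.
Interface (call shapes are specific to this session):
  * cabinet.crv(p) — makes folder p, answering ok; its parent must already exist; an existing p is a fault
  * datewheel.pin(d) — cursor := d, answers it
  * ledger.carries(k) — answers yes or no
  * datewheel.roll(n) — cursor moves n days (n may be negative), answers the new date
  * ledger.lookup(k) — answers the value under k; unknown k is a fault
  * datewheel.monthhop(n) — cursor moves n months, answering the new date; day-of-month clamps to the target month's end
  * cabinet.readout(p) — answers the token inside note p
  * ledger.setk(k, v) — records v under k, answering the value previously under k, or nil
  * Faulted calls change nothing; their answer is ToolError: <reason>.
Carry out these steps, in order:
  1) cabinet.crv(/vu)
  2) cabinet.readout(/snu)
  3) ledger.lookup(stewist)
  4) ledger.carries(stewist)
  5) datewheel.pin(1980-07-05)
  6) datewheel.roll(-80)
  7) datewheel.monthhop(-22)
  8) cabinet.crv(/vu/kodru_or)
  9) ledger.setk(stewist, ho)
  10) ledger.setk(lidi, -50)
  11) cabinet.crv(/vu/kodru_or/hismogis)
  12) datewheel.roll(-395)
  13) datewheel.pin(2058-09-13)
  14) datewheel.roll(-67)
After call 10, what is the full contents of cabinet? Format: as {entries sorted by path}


Answer: {ro=placo, snu=prefloz, stecro=gravorust, vu/, vu/kodru_or/}

Derivation:
~$ cabinet.crv p: /vu
= ok
~$ cabinet.readout p: /snu
= prefloz
~$ ledger.lookup k: stewist
= 642
~$ ledger.carries k: stewist
= yes
~$ datewheel.pin d: 1980-07-05
= 1980-07-05
~$ datewheel.roll n: -80
= 1980-04-16
~$ datewheel.monthhop n: -22
= 1978-06-16
~$ cabinet.crv p: /vu/kodru_or
= ok
~$ ledger.setk k: stewist v: ho
= 642
~$ ledger.setk k: lidi v: -50
= nil
~$ cabinet.crv p: /vu/kodru_or/hismogis
= ok
~$ datewheel.roll n: -395
= 1977-05-17
~$ datewheel.pin d: 2058-09-13
= 2058-09-13
~$ datewheel.roll n: -67
= 2058-07-08


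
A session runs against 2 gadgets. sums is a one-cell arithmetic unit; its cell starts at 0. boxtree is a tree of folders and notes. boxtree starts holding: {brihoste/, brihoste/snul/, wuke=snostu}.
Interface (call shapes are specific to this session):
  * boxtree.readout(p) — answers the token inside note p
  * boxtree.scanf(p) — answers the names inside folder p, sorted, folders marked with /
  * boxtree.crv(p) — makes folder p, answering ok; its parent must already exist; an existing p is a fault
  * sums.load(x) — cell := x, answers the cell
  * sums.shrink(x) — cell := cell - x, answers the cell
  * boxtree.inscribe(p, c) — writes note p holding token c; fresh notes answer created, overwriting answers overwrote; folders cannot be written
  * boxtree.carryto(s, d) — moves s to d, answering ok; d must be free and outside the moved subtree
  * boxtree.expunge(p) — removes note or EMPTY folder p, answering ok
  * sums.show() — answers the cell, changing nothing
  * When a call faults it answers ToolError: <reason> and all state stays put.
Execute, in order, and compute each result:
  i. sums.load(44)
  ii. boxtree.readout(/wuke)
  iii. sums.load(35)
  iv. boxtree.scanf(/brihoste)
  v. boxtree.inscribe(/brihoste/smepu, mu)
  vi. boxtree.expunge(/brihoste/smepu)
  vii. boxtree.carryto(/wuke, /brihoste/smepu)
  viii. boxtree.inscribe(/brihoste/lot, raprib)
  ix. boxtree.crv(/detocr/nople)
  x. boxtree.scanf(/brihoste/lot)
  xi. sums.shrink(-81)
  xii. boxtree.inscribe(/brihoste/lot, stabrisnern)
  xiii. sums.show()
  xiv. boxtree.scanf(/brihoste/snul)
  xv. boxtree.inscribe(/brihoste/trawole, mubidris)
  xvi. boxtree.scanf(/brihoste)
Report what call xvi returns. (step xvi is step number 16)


% sums.load 44
[out] 44
% boxtree.readout /wuke
[out] snostu
% sums.load 35
[out] 35
% boxtree.scanf /brihoste
[out] [snul/]
% boxtree.inscribe /brihoste/smepu mu
[out] created
% boxtree.expunge /brihoste/smepu
[out] ok
% boxtree.carryto /wuke /brihoste/smepu
[out] ok
% boxtree.inscribe /brihoste/lot raprib
[out] created
% boxtree.crv /detocr/nople
[out] ToolError: no parent
% boxtree.scanf /brihoste/lot
[out] ToolError: not a directory
% sums.shrink -81
[out] 116
% boxtree.inscribe /brihoste/lot stabrisnern
[out] overwrote
% sums.show
[out] 116
% boxtree.scanf /brihoste/snul
[out] []
% boxtree.inscribe /brihoste/trawole mubidris
[out] created
% boxtree.scanf /brihoste
[out] [lot, smepu, snul/, trawole]

Answer: [lot, smepu, snul/, trawole]


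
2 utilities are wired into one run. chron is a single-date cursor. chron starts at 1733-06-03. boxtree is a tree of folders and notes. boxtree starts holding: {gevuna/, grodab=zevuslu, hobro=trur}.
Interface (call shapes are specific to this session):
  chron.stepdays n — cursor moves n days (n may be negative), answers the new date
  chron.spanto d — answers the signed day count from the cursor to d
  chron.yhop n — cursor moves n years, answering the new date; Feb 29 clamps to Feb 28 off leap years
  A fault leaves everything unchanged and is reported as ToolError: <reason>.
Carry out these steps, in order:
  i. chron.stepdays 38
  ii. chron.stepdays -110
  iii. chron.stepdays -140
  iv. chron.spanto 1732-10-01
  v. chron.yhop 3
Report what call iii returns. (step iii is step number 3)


Answer: 1732-11-03

Derivation:
I use chron.stepdays passing n→38, → 1733-07-11.
Calling chron.stepdays passing n→-110, which returns 1733-03-23.
Invoking chron.stepdays passing n→-140: 1732-11-03.
Next I call chron.spanto passing d→1732-10-01, and see -33.
I call chron.yhop passing n→3, giving 1735-11-03.


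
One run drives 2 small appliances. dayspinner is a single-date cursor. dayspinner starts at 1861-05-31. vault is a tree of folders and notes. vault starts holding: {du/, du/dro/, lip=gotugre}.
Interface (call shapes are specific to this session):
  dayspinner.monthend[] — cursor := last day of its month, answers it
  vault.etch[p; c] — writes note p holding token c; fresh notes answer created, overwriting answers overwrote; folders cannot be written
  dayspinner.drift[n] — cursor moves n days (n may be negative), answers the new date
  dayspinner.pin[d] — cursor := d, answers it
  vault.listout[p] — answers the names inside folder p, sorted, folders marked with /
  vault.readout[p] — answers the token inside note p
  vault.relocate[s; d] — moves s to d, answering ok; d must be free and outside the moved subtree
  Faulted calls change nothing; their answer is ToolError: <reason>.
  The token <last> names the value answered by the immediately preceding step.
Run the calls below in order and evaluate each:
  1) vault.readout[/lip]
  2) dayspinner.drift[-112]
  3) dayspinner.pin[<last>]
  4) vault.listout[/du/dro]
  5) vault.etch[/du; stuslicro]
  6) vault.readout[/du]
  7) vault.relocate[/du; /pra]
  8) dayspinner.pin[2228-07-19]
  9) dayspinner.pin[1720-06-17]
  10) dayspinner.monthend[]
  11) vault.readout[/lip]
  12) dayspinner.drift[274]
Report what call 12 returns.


;; 1. readout(p='/lip') ~> gotugre
;; 2. drift(n='-112') ~> 1861-02-08
;; 3. pin(d='<last>') ~> 1861-02-08
;; 4. listout(p='/du/dro') ~> []
;; 5. etch(p='/du', c='stuslicro') ~> ToolError: is a directory
;; 6. readout(p='/du') ~> ToolError: is a directory
;; 7. relocate(s='/du', d='/pra') ~> ok
;; 8. pin(d='2228-07-19') ~> 2228-07-19
;; 9. pin(d='1720-06-17') ~> 1720-06-17
;; 10. monthend() ~> 1720-06-30
;; 11. readout(p='/lip') ~> gotugre
;; 12. drift(n='274') ~> 1721-03-31

Answer: 1721-03-31


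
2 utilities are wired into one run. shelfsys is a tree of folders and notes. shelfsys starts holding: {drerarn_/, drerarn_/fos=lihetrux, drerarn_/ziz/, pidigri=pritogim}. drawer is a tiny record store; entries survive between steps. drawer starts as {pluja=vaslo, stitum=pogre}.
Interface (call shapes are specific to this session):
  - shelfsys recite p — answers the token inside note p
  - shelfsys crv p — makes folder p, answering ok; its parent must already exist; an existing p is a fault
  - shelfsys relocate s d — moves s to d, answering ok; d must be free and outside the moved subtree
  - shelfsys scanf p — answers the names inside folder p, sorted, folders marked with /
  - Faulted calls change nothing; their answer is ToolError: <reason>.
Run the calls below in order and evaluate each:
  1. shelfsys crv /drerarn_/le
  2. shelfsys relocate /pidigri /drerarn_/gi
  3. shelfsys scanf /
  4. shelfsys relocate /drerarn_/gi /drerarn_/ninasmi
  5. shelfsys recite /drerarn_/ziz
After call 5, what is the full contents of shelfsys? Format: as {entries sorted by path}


→ shelfsys crv(p: /drerarn_/le)
← ok
→ shelfsys relocate(s: /pidigri, d: /drerarn_/gi)
← ok
→ shelfsys scanf(p: /)
← [drerarn_/]
→ shelfsys relocate(s: /drerarn_/gi, d: /drerarn_/ninasmi)
← ok
→ shelfsys recite(p: /drerarn_/ziz)
← ToolError: is a directory

Answer: {drerarn_/, drerarn_/fos=lihetrux, drerarn_/le/, drerarn_/ninasmi=pritogim, drerarn_/ziz/}


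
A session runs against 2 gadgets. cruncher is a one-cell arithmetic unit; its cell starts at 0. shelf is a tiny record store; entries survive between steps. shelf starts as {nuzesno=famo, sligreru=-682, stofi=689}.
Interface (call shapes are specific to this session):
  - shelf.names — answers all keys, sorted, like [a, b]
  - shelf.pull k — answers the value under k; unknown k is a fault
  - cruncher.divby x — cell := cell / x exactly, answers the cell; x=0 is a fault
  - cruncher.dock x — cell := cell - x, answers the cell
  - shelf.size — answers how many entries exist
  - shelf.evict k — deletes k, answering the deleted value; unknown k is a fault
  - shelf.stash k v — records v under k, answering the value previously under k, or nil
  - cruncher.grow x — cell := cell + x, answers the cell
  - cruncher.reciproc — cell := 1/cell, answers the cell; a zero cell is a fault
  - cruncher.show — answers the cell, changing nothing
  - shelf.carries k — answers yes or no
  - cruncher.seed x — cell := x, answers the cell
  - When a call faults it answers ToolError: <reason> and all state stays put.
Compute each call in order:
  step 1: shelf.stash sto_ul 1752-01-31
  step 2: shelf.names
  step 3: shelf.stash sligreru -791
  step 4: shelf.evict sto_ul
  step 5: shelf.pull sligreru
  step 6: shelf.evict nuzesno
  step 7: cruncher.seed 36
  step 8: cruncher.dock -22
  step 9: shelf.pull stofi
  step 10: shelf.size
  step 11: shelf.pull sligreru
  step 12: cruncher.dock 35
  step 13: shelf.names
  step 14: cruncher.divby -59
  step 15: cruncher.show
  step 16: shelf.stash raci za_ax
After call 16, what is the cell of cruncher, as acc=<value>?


Answer: acc=-23/59

Derivation:
>>> stash k: sto_ul v: 1752-01-31
[out] nil
>>> names
[out] [nuzesno, sligreru, sto_ul, stofi]
>>> stash k: sligreru v: -791
[out] -682
>>> evict k: sto_ul
[out] 1752-01-31
>>> pull k: sligreru
[out] -791
>>> evict k: nuzesno
[out] famo
>>> seed x: 36
[out] 36
>>> dock x: -22
[out] 58
>>> pull k: stofi
[out] 689
>>> size
[out] 2
>>> pull k: sligreru
[out] -791
>>> dock x: 35
[out] 23
>>> names
[out] [sligreru, stofi]
>>> divby x: -59
[out] -23/59
>>> show
[out] -23/59
>>> stash k: raci v: za_ax
[out] nil


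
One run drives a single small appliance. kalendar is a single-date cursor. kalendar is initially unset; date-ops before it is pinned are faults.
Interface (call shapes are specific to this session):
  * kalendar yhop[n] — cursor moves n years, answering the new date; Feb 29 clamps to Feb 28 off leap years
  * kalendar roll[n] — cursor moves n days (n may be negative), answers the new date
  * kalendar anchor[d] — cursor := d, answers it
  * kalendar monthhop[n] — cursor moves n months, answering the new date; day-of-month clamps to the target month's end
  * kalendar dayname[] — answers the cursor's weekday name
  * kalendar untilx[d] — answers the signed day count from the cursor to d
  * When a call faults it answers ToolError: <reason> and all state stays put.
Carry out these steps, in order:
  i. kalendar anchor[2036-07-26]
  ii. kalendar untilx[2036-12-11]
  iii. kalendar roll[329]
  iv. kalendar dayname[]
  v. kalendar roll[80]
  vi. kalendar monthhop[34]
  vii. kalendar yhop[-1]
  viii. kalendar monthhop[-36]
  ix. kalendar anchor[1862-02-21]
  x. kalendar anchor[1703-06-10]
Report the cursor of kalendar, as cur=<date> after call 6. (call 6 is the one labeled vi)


Answer: cur=2040-07-08

Derivation:
CALL kalendar anchor[d='2036-07-26']
RET  2036-07-26
CALL kalendar untilx[d='2036-12-11']
RET  138
CALL kalendar roll[n='329']
RET  2037-06-20
CALL kalendar dayname[]
RET  Saturday
CALL kalendar roll[n='80']
RET  2037-09-08
CALL kalendar monthhop[n='34']
RET  2040-07-08
CALL kalendar yhop[n='-1']
RET  2039-07-08
CALL kalendar monthhop[n='-36']
RET  2036-07-08
CALL kalendar anchor[d='1862-02-21']
RET  1862-02-21
CALL kalendar anchor[d='1703-06-10']
RET  1703-06-10


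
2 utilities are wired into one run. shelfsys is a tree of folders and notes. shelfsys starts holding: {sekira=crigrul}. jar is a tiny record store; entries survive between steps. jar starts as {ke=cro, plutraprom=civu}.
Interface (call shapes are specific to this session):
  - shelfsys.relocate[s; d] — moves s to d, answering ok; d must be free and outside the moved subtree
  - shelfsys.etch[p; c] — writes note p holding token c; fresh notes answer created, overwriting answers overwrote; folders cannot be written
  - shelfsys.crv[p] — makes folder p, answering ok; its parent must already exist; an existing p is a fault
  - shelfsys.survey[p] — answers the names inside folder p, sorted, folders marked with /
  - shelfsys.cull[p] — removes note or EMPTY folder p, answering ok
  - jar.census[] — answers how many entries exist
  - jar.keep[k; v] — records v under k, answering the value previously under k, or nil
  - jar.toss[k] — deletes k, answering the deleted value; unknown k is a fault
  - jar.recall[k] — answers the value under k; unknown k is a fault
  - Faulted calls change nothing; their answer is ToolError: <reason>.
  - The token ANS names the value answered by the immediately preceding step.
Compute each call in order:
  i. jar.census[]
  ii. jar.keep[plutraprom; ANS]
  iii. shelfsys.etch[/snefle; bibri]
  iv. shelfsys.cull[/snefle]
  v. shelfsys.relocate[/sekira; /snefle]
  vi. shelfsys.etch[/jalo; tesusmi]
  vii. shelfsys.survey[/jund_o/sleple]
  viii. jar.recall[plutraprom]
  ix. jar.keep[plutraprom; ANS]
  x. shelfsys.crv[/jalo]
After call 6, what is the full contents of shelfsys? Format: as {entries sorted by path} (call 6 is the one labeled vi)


Answer: {jalo=tesusmi, snefle=crigrul}

Derivation:
-> jar.census()
<- 2
-> jar.keep(k→plutraprom, v→ANS)
<- civu
-> shelfsys.etch(p→/snefle, c→bibri)
<- created
-> shelfsys.cull(p→/snefle)
<- ok
-> shelfsys.relocate(s→/sekira, d→/snefle)
<- ok
-> shelfsys.etch(p→/jalo, c→tesusmi)
<- created
-> shelfsys.survey(p→/jund_o/sleple)
<- ToolError: not found
-> jar.recall(k→plutraprom)
<- 2
-> jar.keep(k→plutraprom, v→ANS)
<- 2
-> shelfsys.crv(p→/jalo)
<- ToolError: exists


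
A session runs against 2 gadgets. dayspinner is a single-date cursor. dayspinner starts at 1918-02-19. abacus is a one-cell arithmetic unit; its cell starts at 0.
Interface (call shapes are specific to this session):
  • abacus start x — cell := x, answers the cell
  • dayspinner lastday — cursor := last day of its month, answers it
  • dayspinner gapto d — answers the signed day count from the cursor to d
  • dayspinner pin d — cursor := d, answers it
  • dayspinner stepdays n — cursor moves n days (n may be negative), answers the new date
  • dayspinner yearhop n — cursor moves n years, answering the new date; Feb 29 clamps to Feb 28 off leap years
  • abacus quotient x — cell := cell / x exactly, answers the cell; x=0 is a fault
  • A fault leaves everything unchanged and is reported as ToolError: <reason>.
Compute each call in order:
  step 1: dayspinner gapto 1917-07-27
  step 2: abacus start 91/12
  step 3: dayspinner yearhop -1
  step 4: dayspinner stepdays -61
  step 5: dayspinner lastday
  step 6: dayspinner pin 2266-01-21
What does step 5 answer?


Step: dayspinner gapto[1917-07-27]
Result: -207
Step: abacus start[91/12]
Result: 91/12
Step: dayspinner yearhop[-1]
Result: 1917-02-19
Step: dayspinner stepdays[-61]
Result: 1916-12-20
Step: dayspinner lastday[]
Result: 1916-12-31
Step: dayspinner pin[2266-01-21]
Result: 2266-01-21

Answer: 1916-12-31


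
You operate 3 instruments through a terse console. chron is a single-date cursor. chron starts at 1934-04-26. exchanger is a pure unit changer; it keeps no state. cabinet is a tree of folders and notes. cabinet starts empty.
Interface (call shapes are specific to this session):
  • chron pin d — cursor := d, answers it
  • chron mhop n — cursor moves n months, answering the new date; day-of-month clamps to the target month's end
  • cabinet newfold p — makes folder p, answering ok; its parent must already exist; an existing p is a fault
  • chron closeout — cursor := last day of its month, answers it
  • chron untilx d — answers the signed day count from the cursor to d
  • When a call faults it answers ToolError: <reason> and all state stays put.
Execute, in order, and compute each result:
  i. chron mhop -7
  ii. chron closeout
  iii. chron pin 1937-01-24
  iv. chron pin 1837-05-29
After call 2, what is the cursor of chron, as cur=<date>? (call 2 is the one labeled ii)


// 1. chron mhop(n=-7) ~> 1933-09-26
// 2. chron closeout() ~> 1933-09-30
// 3. chron pin(d=1937-01-24) ~> 1937-01-24
// 4. chron pin(d=1837-05-29) ~> 1837-05-29

Answer: cur=1933-09-30


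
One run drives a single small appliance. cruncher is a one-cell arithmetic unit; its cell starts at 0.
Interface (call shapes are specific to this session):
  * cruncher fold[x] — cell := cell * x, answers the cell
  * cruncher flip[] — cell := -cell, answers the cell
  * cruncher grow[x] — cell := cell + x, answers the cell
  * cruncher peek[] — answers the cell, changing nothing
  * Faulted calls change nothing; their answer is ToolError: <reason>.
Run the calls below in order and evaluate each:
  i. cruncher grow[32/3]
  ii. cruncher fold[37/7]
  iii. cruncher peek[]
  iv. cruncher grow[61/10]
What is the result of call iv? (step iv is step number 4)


Answer: 13121/210

Derivation:
;; cruncher grow(x: 32/3) : 32/3
;; cruncher fold(x: 37/7) : 1184/21
;; cruncher peek() : 1184/21
;; cruncher grow(x: 61/10) : 13121/210


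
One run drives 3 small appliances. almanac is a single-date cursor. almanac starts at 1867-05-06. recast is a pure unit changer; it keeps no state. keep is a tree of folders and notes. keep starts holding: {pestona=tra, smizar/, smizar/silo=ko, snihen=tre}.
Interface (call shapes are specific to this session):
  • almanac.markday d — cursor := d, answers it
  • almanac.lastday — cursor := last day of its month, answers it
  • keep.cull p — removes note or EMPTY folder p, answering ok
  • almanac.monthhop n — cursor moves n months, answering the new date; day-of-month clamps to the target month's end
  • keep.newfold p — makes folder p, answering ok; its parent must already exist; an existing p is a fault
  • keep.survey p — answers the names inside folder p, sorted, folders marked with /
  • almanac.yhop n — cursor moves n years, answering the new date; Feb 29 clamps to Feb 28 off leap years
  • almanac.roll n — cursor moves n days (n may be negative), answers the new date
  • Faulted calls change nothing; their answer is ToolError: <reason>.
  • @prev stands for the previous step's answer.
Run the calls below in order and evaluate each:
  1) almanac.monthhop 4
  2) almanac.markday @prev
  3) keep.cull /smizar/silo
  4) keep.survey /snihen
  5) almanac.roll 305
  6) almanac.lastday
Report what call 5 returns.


Answer: 1868-07-07

Derivation:
CALL almanac.monthhop[n=4]
RET  1867-09-06
CALL almanac.markday[d=@prev]
RET  1867-09-06
CALL keep.cull[p=/smizar/silo]
RET  ok
CALL keep.survey[p=/snihen]
RET  ToolError: not a directory
CALL almanac.roll[n=305]
RET  1868-07-07
CALL almanac.lastday[]
RET  1868-07-31


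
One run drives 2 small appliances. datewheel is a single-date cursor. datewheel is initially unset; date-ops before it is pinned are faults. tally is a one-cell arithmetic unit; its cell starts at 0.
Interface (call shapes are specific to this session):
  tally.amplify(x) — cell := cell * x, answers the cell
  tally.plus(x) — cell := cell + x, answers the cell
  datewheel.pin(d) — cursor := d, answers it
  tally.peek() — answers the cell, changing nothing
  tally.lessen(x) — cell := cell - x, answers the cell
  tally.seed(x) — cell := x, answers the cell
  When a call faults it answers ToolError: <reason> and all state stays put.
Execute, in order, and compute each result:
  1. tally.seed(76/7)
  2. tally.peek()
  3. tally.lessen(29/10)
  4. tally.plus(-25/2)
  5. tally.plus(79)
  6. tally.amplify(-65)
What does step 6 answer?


Answer: -33878/7

Derivation:
Invoking tally.seed using x=76/7: 76/7.
Using tally.peek, — result: 76/7.
Invoking tally.lessen using x=29/10, yielding 557/70.
Next I call tally.plus using x=-25/2, giving -159/35.
I try tally.plus using x=79, and get 2606/35.
I try tally.amplify using x=-65, and observe -33878/7.


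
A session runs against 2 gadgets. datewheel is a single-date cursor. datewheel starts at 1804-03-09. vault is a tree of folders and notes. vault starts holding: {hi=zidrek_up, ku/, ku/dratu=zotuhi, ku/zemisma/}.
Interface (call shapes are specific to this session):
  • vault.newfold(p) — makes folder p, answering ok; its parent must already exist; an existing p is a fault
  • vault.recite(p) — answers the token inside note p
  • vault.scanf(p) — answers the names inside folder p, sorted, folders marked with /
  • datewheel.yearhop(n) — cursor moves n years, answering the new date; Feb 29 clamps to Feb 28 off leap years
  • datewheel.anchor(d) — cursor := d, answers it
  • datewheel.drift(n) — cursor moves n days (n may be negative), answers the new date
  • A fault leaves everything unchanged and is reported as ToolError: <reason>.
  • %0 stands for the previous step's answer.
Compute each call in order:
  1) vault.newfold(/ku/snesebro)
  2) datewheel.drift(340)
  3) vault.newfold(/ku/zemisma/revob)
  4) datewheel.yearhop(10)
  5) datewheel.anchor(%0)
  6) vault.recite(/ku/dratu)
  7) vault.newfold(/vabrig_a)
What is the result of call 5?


Invoking vault.newfold with p='/ku/snesebro', and observe ok.
I invoke datewheel.drift with n='340', giving 1805-02-12.
I call vault.newfold with p='/ku/zemisma/revob', and get ok.
I invoke datewheel.yearhop with n='10', and get 1815-02-12.
Then datewheel.anchor with d='%0', → 1815-02-12.
I call vault.recite with p='/ku/dratu', — result: zotuhi.
Next I call vault.newfold with p='/vabrig_a', yielding ok.

Answer: 1815-02-12


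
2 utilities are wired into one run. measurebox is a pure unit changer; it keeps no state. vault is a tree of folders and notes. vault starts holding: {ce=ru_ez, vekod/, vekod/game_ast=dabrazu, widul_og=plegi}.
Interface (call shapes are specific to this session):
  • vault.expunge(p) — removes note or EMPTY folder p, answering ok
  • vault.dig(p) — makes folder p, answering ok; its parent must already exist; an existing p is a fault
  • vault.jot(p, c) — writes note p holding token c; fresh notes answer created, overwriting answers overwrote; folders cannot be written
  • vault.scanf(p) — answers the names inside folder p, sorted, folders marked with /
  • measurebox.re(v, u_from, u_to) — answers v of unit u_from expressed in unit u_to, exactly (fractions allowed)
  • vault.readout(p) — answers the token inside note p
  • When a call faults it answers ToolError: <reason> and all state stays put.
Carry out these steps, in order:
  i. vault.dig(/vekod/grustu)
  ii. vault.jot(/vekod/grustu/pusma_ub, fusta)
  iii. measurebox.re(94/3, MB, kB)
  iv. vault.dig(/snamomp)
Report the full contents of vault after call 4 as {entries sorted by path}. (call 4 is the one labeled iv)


Answer: {ce=ru_ez, snamomp/, vekod/, vekod/game_ast=dabrazu, vekod/grustu/, vekod/grustu/pusma_ub=fusta, widul_og=plegi}

Derivation:
==> vault.dig(p='/vekod/grustu')
<== ok
==> vault.jot(p='/vekod/grustu/pusma_ub', c='fusta')
<== created
==> measurebox.re(v='94/3', u_from='MB', u_to='kB')
<== 94000/3
==> vault.dig(p='/snamomp')
<== ok


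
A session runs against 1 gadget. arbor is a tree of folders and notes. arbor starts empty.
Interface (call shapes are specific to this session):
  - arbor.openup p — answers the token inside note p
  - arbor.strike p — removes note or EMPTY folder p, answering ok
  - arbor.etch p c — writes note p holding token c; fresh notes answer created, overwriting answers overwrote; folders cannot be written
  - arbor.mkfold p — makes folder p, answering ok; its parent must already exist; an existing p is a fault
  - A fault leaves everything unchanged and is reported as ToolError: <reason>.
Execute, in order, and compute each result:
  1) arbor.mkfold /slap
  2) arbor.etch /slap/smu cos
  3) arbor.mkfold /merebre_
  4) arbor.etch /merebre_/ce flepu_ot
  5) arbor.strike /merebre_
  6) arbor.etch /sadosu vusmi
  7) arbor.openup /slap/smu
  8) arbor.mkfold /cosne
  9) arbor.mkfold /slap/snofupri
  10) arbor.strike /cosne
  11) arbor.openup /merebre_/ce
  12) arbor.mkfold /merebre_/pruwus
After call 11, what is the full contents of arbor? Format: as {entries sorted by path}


// 1. arbor.mkfold(p: /slap) == ok
// 2. arbor.etch(p: /slap/smu, c: cos) == created
// 3. arbor.mkfold(p: /merebre_) == ok
// 4. arbor.etch(p: /merebre_/ce, c: flepu_ot) == created
// 5. arbor.strike(p: /merebre_) == ToolError: not empty
// 6. arbor.etch(p: /sadosu, c: vusmi) == created
// 7. arbor.openup(p: /slap/smu) == cos
// 8. arbor.mkfold(p: /cosne) == ok
// 9. arbor.mkfold(p: /slap/snofupri) == ok
// 10. arbor.strike(p: /cosne) == ok
// 11. arbor.openup(p: /merebre_/ce) == flepu_ot
// 12. arbor.mkfold(p: /merebre_/pruwus) == ok

Answer: {merebre_/, merebre_/ce=flepu_ot, sadosu=vusmi, slap/, slap/smu=cos, slap/snofupri/}


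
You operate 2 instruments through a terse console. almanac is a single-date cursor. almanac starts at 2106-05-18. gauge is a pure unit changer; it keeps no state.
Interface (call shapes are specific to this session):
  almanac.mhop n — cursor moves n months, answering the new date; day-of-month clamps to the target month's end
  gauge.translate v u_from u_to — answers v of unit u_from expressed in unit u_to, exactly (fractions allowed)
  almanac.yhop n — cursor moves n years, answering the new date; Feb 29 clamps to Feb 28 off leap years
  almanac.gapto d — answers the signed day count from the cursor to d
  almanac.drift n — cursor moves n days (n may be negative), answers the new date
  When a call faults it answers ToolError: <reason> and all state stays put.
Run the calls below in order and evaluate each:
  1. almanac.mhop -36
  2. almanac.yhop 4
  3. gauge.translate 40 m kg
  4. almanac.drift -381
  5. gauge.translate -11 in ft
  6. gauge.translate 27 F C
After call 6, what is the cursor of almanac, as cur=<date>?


Answer: cur=2106-05-02

Derivation:
-> mhop(n→-36)
<- 2103-05-18
-> yhop(n→4)
<- 2107-05-18
-> translate(v→40, u_from→m, u_to→kg)
<- ToolError: incompatible units
-> drift(n→-381)
<- 2106-05-02
-> translate(v→-11, u_from→in, u_to→ft)
<- -11/12
-> translate(v→27, u_from→F, u_to→C)
<- -25/9


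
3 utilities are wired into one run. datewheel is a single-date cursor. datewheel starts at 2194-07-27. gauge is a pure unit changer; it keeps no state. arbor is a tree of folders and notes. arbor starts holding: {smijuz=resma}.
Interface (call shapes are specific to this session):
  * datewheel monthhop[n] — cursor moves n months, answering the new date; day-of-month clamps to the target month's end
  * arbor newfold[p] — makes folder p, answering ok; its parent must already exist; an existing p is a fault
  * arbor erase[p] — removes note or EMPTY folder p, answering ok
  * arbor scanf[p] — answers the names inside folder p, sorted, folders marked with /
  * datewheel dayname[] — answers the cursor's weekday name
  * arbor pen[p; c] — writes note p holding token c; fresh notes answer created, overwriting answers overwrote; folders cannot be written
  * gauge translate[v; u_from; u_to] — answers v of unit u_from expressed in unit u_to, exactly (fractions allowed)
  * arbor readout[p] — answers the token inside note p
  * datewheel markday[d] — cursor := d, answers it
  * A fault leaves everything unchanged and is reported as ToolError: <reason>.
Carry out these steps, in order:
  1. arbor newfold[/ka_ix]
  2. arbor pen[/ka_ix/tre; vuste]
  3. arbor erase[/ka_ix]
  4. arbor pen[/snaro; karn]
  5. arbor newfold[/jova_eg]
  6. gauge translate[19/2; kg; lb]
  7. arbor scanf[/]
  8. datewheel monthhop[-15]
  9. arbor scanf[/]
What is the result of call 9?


;; 1. arbor newfold(/ka_ix) -> ok
;; 2. arbor pen(/ka_ix/tre, vuste) -> created
;; 3. arbor erase(/ka_ix) -> ToolError: not empty
;; 4. arbor pen(/snaro, karn) -> created
;; 5. arbor newfold(/jova_eg) -> ok
;; 6. gauge translate(19/2, kg, lb) -> 950000000/45359237
;; 7. arbor scanf(/) -> [jova_eg/, ka_ix/, smijuz, snaro]
;; 8. datewheel monthhop(-15) -> 2193-04-27
;; 9. arbor scanf(/) -> [jova_eg/, ka_ix/, smijuz, snaro]

Answer: [jova_eg/, ka_ix/, smijuz, snaro]


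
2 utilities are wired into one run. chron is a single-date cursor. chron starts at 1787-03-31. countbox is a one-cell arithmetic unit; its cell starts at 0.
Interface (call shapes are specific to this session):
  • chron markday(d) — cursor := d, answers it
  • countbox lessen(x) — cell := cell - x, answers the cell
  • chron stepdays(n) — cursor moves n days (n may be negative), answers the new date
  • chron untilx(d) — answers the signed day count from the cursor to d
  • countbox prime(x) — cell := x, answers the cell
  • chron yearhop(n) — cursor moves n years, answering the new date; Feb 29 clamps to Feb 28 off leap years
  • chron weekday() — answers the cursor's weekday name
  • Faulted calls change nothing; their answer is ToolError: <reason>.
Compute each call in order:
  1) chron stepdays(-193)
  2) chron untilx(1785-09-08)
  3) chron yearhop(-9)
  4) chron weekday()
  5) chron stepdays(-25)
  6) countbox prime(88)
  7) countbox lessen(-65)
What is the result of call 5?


→ chron stepdays(n='-193')
← 1786-09-19
→ chron untilx(d='1785-09-08')
← -376
→ chron yearhop(n='-9')
← 1777-09-19
→ chron weekday()
← Friday
→ chron stepdays(n='-25')
← 1777-08-25
→ countbox prime(x='88')
← 88
→ countbox lessen(x='-65')
← 153

Answer: 1777-08-25


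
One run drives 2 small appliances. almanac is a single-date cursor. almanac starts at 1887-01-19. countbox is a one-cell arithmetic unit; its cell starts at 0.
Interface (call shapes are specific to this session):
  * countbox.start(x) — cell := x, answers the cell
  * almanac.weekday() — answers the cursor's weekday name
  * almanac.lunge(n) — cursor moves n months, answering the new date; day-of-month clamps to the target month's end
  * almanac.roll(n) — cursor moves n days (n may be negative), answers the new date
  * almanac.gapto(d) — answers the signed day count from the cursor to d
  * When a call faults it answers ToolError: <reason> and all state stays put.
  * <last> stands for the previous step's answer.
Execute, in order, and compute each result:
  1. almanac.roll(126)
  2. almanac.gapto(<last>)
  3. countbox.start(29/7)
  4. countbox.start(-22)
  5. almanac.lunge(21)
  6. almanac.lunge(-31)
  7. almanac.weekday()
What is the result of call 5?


Answer: 1889-02-25

Derivation:
$ roll 126
:: 1887-05-25
$ gapto <last>
:: 0
$ start 29/7
:: 29/7
$ start -22
:: -22
$ lunge 21
:: 1889-02-25
$ lunge -31
:: 1886-07-25
$ weekday
:: Sunday


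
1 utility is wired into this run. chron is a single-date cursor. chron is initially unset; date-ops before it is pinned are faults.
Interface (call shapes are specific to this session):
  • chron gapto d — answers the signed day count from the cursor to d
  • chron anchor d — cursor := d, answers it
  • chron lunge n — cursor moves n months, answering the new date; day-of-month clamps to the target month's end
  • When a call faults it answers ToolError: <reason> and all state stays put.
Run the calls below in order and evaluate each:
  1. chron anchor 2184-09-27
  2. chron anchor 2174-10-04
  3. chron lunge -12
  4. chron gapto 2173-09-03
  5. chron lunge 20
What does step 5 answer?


~$ chron anchor d→2184-09-27
  2184-09-27
~$ chron anchor d→2174-10-04
  2174-10-04
~$ chron lunge n→-12
  2173-10-04
~$ chron gapto d→2173-09-03
  -31
~$ chron lunge n→20
  2175-06-04

Answer: 2175-06-04


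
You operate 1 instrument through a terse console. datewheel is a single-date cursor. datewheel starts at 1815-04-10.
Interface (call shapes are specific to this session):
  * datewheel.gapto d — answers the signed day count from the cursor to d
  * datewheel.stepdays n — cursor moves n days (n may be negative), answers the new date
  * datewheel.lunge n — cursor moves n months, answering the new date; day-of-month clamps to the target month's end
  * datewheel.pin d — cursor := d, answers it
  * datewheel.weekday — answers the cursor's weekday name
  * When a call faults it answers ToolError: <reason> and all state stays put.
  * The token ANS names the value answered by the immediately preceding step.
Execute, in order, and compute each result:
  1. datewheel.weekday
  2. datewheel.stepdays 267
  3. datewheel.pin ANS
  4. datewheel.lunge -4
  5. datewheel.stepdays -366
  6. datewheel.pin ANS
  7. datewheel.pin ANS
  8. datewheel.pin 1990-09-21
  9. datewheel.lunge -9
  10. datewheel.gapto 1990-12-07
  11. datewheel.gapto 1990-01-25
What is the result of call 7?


Answer: 1814-09-01

Derivation:
-- datewheel.weekday() ~> Monday
-- datewheel.stepdays(n=267) ~> 1816-01-02
-- datewheel.pin(d=ANS) ~> 1816-01-02
-- datewheel.lunge(n=-4) ~> 1815-09-02
-- datewheel.stepdays(n=-366) ~> 1814-09-01
-- datewheel.pin(d=ANS) ~> 1814-09-01
-- datewheel.pin(d=ANS) ~> 1814-09-01
-- datewheel.pin(d=1990-09-21) ~> 1990-09-21
-- datewheel.lunge(n=-9) ~> 1989-12-21
-- datewheel.gapto(d=1990-12-07) ~> 351
-- datewheel.gapto(d=1990-01-25) ~> 35


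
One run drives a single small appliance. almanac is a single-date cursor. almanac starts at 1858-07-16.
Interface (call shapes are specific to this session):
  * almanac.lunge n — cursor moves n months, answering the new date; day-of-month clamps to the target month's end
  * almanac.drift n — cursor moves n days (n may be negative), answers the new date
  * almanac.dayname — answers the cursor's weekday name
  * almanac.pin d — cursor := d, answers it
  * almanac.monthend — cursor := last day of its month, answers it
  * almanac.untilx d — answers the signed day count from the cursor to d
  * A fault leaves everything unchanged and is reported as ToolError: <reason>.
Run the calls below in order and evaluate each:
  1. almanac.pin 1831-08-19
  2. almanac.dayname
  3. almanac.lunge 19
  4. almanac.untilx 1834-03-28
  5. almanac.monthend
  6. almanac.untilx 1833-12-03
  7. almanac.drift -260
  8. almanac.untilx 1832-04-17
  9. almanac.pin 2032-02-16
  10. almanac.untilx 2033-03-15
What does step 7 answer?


Answer: 1832-07-14

Derivation:
[in] pin d='1831-08-19'
[out] 1831-08-19
[in] dayname
[out] Friday
[in] lunge n='19'
[out] 1833-03-19
[in] untilx d='1834-03-28'
[out] 374
[in] monthend
[out] 1833-03-31
[in] untilx d='1833-12-03'
[out] 247
[in] drift n='-260'
[out] 1832-07-14
[in] untilx d='1832-04-17'
[out] -88
[in] pin d='2032-02-16'
[out] 2032-02-16
[in] untilx d='2033-03-15'
[out] 393


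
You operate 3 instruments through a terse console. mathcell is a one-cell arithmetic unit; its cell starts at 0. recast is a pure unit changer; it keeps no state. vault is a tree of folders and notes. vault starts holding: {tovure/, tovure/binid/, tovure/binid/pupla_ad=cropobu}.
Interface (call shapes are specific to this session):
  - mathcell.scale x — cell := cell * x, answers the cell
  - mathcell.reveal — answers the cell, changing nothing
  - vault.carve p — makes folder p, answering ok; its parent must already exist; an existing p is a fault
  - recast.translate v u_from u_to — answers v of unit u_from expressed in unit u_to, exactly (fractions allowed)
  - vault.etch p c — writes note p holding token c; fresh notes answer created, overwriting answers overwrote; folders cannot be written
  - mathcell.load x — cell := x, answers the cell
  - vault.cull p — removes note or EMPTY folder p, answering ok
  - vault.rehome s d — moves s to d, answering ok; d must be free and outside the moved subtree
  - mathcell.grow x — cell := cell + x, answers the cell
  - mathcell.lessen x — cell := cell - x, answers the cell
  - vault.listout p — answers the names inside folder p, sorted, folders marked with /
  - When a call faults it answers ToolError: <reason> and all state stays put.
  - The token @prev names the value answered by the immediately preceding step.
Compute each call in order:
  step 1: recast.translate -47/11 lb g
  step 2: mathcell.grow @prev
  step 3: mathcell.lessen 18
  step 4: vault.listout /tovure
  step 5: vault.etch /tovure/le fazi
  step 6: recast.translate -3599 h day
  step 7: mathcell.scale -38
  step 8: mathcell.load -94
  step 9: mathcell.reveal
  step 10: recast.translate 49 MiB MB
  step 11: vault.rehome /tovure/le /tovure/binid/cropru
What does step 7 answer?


Answer: 3716545331/50000

Derivation:
Do: recast.translate[v='-47/11'; u_from='lb'; u_to='g']
See: -193807649/100000
Do: mathcell.grow[x='@prev']
See: -193807649/100000
Do: mathcell.lessen[x='18']
See: -195607649/100000
Do: vault.listout[p='/tovure']
See: [binid/]
Do: vault.etch[p='/tovure/le'; c='fazi']
See: created
Do: recast.translate[v='-3599'; u_from='h'; u_to='day']
See: -3599/24
Do: mathcell.scale[x='-38']
See: 3716545331/50000
Do: mathcell.load[x='-94']
See: -94
Do: mathcell.reveal[]
See: -94
Do: recast.translate[v='49'; u_from='MiB'; u_to='MB']
See: 802816/15625
Do: vault.rehome[s='/tovure/le'; d='/tovure/binid/cropru']
See: ok


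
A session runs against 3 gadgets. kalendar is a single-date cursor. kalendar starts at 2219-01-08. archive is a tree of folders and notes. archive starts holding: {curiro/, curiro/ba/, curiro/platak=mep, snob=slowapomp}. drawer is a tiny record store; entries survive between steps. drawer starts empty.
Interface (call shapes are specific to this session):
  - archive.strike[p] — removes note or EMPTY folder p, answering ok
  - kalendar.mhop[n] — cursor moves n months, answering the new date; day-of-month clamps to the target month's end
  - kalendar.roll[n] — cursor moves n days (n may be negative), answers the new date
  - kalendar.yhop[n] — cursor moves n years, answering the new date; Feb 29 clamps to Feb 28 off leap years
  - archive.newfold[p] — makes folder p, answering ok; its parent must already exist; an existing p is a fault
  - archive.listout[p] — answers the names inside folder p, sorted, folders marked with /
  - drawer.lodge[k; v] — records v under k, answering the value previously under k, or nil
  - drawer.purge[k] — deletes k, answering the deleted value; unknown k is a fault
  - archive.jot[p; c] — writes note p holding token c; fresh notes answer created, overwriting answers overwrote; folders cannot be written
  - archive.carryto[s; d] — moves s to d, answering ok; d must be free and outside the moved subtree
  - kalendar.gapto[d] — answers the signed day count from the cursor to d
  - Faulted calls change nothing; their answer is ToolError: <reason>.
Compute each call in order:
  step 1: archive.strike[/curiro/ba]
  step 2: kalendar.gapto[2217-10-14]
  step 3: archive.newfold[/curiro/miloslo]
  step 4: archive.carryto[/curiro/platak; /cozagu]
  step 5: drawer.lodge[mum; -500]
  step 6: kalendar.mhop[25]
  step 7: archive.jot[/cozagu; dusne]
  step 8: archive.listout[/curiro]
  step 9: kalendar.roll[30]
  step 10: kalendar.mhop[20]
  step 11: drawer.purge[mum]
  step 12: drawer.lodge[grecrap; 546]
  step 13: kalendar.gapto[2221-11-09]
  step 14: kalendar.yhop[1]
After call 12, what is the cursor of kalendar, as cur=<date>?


Answer: cur=2222-11-10

Derivation:
$ strike p→/curiro/ba
  ok
$ gapto d→2217-10-14
  -451
$ newfold p→/curiro/miloslo
  ok
$ carryto s→/curiro/platak d→/cozagu
  ok
$ lodge k→mum v→-500
  nil
$ mhop n→25
  2221-02-08
$ jot p→/cozagu c→dusne
  overwrote
$ listout p→/curiro
  [miloslo/]
$ roll n→30
  2221-03-10
$ mhop n→20
  2222-11-10
$ purge k→mum
  -500
$ lodge k→grecrap v→546
  nil
$ gapto d→2221-11-09
  -366
$ yhop n→1
  2223-11-10
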